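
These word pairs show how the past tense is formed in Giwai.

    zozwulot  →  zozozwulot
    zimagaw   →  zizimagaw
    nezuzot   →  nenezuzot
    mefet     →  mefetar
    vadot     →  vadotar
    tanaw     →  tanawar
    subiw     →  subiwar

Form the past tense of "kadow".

zozwulot and mefet both end in -t yet inflect differently (zozozwulot, mefetar), so the final letter is not what conditions the rule; the number of vowels is.
"kadow" has 2 vowels. The stems with 2 vowels (mefet → mefetar, vadot → vadotar, tanaw → tanawar) add -ar.
So kadow → kadowar.

kadowar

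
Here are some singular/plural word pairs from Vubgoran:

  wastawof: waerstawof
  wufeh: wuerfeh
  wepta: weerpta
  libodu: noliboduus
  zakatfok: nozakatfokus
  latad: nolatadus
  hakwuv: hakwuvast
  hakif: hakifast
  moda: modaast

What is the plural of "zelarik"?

"zelarik" begins with z-. The one such stem in the data (zakatfok → nozakatfokus) adds no- … -us around the stem, so the same rule applies.
So zelarik → nozelarikus.

nozelarikus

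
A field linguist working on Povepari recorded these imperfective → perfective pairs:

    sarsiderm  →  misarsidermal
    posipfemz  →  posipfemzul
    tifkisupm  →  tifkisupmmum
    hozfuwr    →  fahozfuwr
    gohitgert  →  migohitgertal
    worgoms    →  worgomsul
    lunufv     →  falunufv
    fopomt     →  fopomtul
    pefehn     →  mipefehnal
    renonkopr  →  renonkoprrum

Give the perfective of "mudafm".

famudafm

renonkopr and hozfuwr both end in -r yet inflect differently (renonkoprrum, fahozfuwr), so the final letter is not what conditions the rule; the second-to-last letter is.
"mudafm" has second-to-last letter 'f'. The one such stem in the data (lunufv → falunufv) adds the prefix fa-, so the same rule applies.
The other patterns: stems whose second-to-last letter is 'p' double the final consonant and add -um; stems whose second-to-last letter is 'm' add -ul; stems whose second-to-last letter is 'h' or 'r' add mi- … -al around the stem.
So mudafm → famudafm.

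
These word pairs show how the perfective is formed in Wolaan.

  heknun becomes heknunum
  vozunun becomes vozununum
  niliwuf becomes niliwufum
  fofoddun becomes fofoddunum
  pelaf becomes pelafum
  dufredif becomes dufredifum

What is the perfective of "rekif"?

Every pair shown (heknun → heknunum, vozunun → vozununum, niliwuf → niliwufum, …) follows the same rule: add -um.
So rekif → rekifum.

rekifum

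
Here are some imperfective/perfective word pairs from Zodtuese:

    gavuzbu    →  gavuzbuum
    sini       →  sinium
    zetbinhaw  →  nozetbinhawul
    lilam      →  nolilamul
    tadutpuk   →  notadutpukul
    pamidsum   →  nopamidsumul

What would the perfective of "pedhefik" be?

gavuzbu and tadutpuk both have last vowel 'u' yet inflect differently (gavuzbuum, notadutpukul), so the last vowel is not what conditions the rule; whether the stem ends in a vowel or a consonant is.
"pedhefik" ends in a consonant. The stems ending in a consonant (zetbinhaw → nozetbinhawul, lilam → nolilamul, tadutpuk → notadutpukul) add no- … -ul around the stem.
The other pattern: stems ending in a vowel add -um.
So pedhefik → nopedhefikul.

nopedhefikul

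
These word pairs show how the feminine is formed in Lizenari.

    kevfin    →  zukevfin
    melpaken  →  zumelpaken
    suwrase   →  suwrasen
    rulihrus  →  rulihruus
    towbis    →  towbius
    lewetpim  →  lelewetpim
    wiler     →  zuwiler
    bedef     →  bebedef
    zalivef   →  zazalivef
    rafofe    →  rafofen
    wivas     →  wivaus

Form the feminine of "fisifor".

suwrase and zalivef both have last vowel 'e' yet inflect differently (suwrasen, zazalivef), so the last vowel is not what conditions the rule; the final letter is.
"fisifor" ends in -r. The one such stem in the data (wiler → zuwiler) adds the prefix zu-, so the same rule applies.
So fisifor → zufisifor.

zufisifor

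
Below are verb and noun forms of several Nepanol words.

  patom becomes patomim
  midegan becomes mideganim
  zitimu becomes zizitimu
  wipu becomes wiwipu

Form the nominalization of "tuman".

patom and wipu both have 2 vowels yet inflect differently (patomim, wiwipu), so the number of vowels is not what conditions the rule; whether the stem ends in a vowel or a consonant is.
"tuman" ends in a consonant. The stems ending in a consonant (midegan → mideganim, patom → patomim) add -im.
The other pattern: stems ending in a vowel repeat the first consonant+vowel as a prefix.
So tuman → tumanim.

tumanim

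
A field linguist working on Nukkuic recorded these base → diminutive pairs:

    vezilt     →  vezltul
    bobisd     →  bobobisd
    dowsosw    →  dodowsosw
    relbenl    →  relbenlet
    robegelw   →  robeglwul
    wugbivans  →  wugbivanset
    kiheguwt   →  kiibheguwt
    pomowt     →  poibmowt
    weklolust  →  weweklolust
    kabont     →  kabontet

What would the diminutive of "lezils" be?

lezlsul

"lezils" has second-to-last letter 'l'. The stems whose second-to-last letter is 'l' (robegelw → robeglwul, vezilt → vezltul) delete the last vowel and add -ul.
The other patterns: stems whose second-to-last letter is 's' repeat the first consonant+vowel as a prefix; stems whose second-to-last letter is 'n' add -et; stems whose second-to-last letter is 'w' insert -ib- after the first vowel.
So lezils → lezlsul.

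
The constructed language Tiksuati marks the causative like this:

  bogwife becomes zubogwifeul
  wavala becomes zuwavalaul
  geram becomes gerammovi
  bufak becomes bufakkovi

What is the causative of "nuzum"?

"nuzum" ends in a consonant. The stems ending in a consonant (geram → gerammovi, bufak → bufakkovi) double the final consonant and add -ovi.
So nuzum → nuzummovi.

nuzummovi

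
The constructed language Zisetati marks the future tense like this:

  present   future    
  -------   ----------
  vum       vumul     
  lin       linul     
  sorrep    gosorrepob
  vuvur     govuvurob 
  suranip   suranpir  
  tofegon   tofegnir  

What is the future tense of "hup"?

hupul

"hup" has 1 vowel. The stems with 1 vowel (vum → vumul, lin → linul) add -ul.
So hup → hupul.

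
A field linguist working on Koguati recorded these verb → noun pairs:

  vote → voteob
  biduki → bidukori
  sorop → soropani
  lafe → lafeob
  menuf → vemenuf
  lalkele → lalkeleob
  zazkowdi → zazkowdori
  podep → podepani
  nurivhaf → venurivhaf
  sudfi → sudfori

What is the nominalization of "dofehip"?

"dofehip" ends in -p. The stems ending in -p (podep → podepani, sorop → soropani) add -ani.
The other patterns: stems ending in -e add -ob; stems ending in -i drop the final letter and add -ori; stems ending in -f add the prefix ve-.
So dofehip → dofehipani.

dofehipani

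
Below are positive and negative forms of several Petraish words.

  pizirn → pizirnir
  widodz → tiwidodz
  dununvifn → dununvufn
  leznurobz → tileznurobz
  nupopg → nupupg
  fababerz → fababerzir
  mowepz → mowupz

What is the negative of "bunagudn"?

fababerz and mowepz both end in -z yet inflect differently (fababerzir, mowupz), so the final letter is not what conditions the rule; the second-to-last letter is.
"bunagudn" has second-to-last letter 'd'. The one such stem in the data (widodz → tiwidodz) adds the prefix ti-, so the same rule applies.
The other patterns: stems whose second-to-last letter is 'r' add -ir; stems whose second-to-last letter is 'f' or 'p' change the last vowel to 'u'.
So bunagudn → tibunagudn.

tibunagudn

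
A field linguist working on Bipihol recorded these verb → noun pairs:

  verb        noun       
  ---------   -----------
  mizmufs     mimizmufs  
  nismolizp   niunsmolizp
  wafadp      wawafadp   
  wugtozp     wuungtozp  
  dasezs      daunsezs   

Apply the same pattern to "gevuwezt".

"gevuwezt" has second-to-last letter 'z'. The stems whose second-to-last letter is 'z' (wugtozp → wuungtozp, nismolizp → niunsmolizp, dasezs → daunsezs) insert -un- after the first vowel.
So gevuwezt → geunvuwezt.

geunvuwezt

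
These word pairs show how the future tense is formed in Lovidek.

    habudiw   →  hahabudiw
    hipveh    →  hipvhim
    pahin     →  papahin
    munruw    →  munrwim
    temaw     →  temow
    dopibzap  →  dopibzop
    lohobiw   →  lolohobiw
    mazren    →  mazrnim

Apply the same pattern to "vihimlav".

"vihimlav" has last vowel 'a'. The stems whose last vowel is 'a' (temaw → temow, dopibzap → dopibzop) change the last vowel to 'o'.
So vihimlav → vihimlov.

vihimlov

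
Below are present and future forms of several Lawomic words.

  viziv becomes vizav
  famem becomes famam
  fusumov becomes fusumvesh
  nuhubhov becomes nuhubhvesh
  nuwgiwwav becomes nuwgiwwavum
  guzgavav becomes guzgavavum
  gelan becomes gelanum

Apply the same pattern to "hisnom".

hisnmesh

"hisnom" has last vowel 'o'. The stems whose last vowel is 'o' (fusumov → fusumvesh, nuhubhov → nuhubhvesh) delete the last vowel and add -esh.
The other patterns: stems whose last vowel is 'e' or 'i' change the last vowel to 'a'; stems whose last vowel is 'a' add -um.
So hisnom → hisnmesh.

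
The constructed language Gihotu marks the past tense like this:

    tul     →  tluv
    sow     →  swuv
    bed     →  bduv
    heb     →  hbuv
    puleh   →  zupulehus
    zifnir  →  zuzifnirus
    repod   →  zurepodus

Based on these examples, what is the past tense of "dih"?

bed and repod both end in -d yet inflect differently (bduv, zurepodus), so the final letter is not what conditions the rule; the number of vowels is.
"dih" has 1 vowel. The stems with 1 vowel (tul → tluv, sow → swuv, bed → bduv) delete the last vowel and add -uv.
The other pattern: stems with 2 vowels add zu- … -us around the stem.
So dih → dhuv.

dhuv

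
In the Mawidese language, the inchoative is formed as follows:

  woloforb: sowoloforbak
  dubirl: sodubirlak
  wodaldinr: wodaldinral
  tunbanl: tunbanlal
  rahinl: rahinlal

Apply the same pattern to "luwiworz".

soluwiworzak

dubirl and tunbanl both end in -l yet inflect differently (sodubirlak, tunbanlal), so the final letter is not what conditions the rule; the second-to-last letter is.
"luwiworz" has second-to-last letter 'r'. The stems whose second-to-last letter is 'r' (woloforb → sowoloforbak, dubirl → sodubirlak) add so- … -ak around the stem.
So luwiworz → soluwiworzak.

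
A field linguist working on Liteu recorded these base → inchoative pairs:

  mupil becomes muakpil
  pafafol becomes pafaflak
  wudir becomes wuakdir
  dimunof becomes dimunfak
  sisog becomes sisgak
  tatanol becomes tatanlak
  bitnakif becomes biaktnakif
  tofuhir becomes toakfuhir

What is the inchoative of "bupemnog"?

"bupemnog" has last vowel 'o'. The stems whose last vowel is 'o' (sisog → sisgak, tatanol → tatanlak, pafafol → pafaflak) delete the last vowel and add -ak.
The other pattern: stems whose last vowel is 'i' insert -ak- after the first vowel.
So bupemnog → bupemngak.

bupemngak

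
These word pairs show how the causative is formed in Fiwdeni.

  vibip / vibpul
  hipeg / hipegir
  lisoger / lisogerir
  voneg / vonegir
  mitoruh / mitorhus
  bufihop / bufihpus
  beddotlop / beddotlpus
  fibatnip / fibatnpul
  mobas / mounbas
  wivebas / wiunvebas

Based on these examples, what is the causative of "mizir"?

mizrul

vibip and bufihop both end in -p yet inflect differently (vibpul, bufihpus), so the final letter is not what conditions the rule; the last vowel is.
"mizir" has last vowel 'i'. The stems whose last vowel is 'i' (vibip → vibpul, fibatnip → fibatnpul) delete the last vowel and add -ul.
So mizir → mizrul.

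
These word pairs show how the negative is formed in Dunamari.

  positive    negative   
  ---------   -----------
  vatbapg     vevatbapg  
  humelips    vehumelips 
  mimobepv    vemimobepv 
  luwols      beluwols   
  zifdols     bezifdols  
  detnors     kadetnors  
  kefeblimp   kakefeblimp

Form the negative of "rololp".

berololp

humelips and luwols both end in -s yet inflect differently (vehumelips, beluwols), so the final letter is not what conditions the rule; the second-to-last letter is.
"rololp" has second-to-last letter 'l'. The stems whose second-to-last letter is 'l' (luwols → beluwols, zifdols → bezifdols) add the prefix be-.
The other patterns: stems whose second-to-last letter is 'p' add the prefix ve-; stems whose second-to-last letter is 'm' or 'r' add the prefix ka-.
So rololp → berololp.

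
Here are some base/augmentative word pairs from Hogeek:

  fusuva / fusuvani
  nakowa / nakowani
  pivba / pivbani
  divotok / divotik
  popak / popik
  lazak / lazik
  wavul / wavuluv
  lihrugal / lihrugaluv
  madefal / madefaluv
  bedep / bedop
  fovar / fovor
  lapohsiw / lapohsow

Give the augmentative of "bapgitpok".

fusuva and popak both have last vowel 'a' yet inflect differently (fusuvani, popik), so the last vowel is not what conditions the rule; the final letter is.
"bapgitpok" ends in -k. The stems ending in -k (divotok → divotik, popak → popik, lazak → lazik) change the last vowel to 'i'.
So bapgitpok → bapgitpik.

bapgitpik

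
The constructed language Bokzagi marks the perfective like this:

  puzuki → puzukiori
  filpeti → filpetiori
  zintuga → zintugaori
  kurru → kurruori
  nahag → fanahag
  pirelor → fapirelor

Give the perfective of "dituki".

ditukiori

zintuga and nahag both have last vowel 'a' yet inflect differently (zintugaori, fanahag), so the last vowel is not what conditions the rule; whether the stem ends in a vowel or a consonant is.
"dituki" ends in a vowel. The stems ending in a vowel (puzuki → puzukiori, filpeti → filpetiori, zintuga → zintugaori) add -ori.
The other pattern: stems ending in a consonant add the prefix fa-.
So dituki → ditukiori.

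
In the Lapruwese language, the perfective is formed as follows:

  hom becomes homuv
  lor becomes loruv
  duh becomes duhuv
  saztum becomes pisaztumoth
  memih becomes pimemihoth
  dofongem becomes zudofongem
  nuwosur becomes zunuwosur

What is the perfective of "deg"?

hom and saztum both end in -m yet inflect differently (homuv, pisaztumoth), so the final letter is not what conditions the rule; the number of vowels is.
"deg" has 1 vowel. The stems with 1 vowel (hom → homuv, lor → loruv, duh → duhuv) add -uv.
The other patterns: stems with 2 vowels add pi- … -oth around the stem; stems with 3 vowels add the prefix zu-.
So deg → deguv.

deguv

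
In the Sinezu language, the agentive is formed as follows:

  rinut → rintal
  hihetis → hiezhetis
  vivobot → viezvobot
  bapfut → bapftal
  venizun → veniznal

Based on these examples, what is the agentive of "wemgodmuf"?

bapfut and vivobot both end in -t yet inflect differently (bapftal, viezvobot), so the final letter is not what conditions the rule; the last vowel is.
"wemgodmuf" has last vowel 'u'. The stems whose last vowel is 'u' (bapfut → bapftal, venizun → veniznal, rinut → rintal) delete the last vowel and add -al.
So wemgodmuf → wemgodmfal.

wemgodmfal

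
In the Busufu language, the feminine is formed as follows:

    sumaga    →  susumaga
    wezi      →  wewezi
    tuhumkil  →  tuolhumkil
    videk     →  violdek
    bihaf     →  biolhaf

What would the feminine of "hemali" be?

wezi and tuhumkil both have last vowel 'i' yet inflect differently (wewezi, tuolhumkil), so the last vowel is not what conditions the rule; whether the stem ends in a vowel or a consonant is.
"hemali" ends in a vowel. The stems ending in a vowel (sumaga → susumaga, wezi → wewezi) repeat the first consonant+vowel as a prefix.
So hemali → hehemali.

hehemali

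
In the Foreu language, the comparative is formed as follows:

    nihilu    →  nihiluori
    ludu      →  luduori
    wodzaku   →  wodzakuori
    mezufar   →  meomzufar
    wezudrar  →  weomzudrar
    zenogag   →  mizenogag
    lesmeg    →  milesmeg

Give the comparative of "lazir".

laomzir

"lazir" ends in -r. The stems ending in -r (mezufar → meomzufar, wezudrar → weomzudrar) insert -om- after the first vowel.
The other patterns: stems ending in -u add -ori; stems ending in -g add the prefix mi-.
So lazir → laomzir.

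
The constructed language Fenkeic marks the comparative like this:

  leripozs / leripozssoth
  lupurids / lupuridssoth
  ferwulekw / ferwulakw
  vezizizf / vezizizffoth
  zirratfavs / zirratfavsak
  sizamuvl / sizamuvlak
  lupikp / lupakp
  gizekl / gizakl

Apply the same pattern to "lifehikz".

lifehakz

gizekl and sizamuvl both end in -l yet inflect differently (gizakl, sizamuvlak), so the final letter is not what conditions the rule; the second-to-last letter is.
"lifehikz" has second-to-last letter 'k'. The stems whose second-to-last letter is 'k' (lupikp → lupakp, gizekl → gizakl, ferwulekw → ferwulakw) change the last vowel to 'a'.
So lifehikz → lifehakz.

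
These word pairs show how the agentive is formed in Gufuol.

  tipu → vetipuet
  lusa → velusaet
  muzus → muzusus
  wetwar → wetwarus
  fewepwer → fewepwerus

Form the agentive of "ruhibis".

tipu and muzus both have last vowel 'u' yet inflect differently (vetipuet, muzusus), so the last vowel is not what conditions the rule; whether the stem ends in a vowel or a consonant is.
"ruhibis" ends in a consonant. The stems ending in a consonant (muzus → muzusus, wetwar → wetwarus, fewepwer → fewepwerus) add -us.
The other pattern: stems ending in a vowel add ve- … -et around the stem.
So ruhibis → ruhibisus.

ruhibisus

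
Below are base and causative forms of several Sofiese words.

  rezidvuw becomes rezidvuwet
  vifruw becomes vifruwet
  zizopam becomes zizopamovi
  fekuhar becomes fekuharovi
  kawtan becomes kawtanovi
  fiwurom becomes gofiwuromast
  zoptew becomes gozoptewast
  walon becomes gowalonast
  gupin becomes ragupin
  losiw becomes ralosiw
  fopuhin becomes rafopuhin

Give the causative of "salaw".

zizopam and fiwurom both end in -m yet inflect differently (zizopamovi, gofiwuromast), so the final letter is not what conditions the rule; the last vowel is.
"salaw" has last vowel 'a'. The stems whose last vowel is 'a' (zizopam → zizopamovi, fekuhar → fekuharovi, kawtan → kawtanovi) add -ovi.
The other patterns: stems whose last vowel is 'u' add -et; stems whose last vowel is 'e' or 'o' add go- … -ast around the stem; stems whose last vowel is 'i' add the prefix ra-.
So salaw → salawovi.

salawovi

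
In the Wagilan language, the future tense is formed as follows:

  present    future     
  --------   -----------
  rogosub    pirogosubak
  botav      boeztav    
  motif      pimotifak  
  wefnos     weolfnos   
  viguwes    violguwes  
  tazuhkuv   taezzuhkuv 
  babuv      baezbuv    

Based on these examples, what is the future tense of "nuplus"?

tazuhkuv and rogosub both have last vowel 'u' yet inflect differently (taezzuhkuv, pirogosubak), so the last vowel is not what conditions the rule; the final letter is.
"nuplus" ends in -s. The stems ending in -s (wefnos → weolfnos, viguwes → violguwes) insert -ol- after the first vowel.
So nuplus → nuolplus.

nuolplus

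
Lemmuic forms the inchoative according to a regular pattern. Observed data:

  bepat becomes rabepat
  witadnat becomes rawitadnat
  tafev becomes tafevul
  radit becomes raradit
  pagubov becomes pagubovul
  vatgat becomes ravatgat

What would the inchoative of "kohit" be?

rakohit

vatgat and tafev both have 2 vowels yet inflect differently (ravatgat, tafevul), so the number of vowels is not what conditions the rule; the final letter is.
"kohit" ends in -t. The stems ending in -t (vatgat → ravatgat, bepat → rabepat, witadnat → rawitadnat) add the prefix ra-.
The other pattern: stems ending in -v add -ul.
So kohit → rakohit.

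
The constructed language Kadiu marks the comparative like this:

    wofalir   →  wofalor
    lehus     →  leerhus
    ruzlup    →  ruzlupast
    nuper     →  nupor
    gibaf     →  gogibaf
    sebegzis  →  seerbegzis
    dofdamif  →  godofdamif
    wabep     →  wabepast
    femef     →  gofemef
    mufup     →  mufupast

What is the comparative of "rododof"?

wabep and femef both have last vowel 'e' yet inflect differently (wabepast, gofemef), so the last vowel is not what conditions the rule; the final letter is.
"rododof" ends in -f. The stems ending in -f (gibaf → gogibaf, femef → gofemef, dofdamif → godofdamif) add the prefix go-.
The other patterns: stems ending in -p add -ast; stems ending in -r change the last vowel to 'o'; stems ending in -s insert -er- after the first vowel.
So rododof → gorododof.

gorododof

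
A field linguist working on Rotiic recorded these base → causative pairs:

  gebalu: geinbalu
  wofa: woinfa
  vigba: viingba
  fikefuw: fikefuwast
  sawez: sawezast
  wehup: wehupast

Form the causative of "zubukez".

zubukezast

gebalu and fikefuw both have last vowel 'u' yet inflect differently (geinbalu, fikefuwast), so the last vowel is not what conditions the rule; whether the stem ends in a vowel or a consonant is.
"zubukez" ends in a consonant. The stems ending in a consonant (fikefuw → fikefuwast, sawez → sawezast, wehup → wehupast) add -ast.
So zubukez → zubukezast.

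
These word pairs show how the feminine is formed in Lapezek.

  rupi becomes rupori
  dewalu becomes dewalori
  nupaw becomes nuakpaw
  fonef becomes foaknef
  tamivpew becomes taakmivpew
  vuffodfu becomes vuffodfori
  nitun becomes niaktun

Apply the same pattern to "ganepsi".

ganepsori

nitun and dewalu both have last vowel 'u' yet inflect differently (niaktun, dewalori), so the last vowel is not what conditions the rule; whether the stem ends in a vowel or a consonant is.
"ganepsi" ends in a vowel. The stems ending in a vowel (dewalu → dewalori, rupi → rupori, vuffodfu → vuffodfori) drop the final letter and add -ori.
The other pattern: stems ending in a consonant insert -ak- after the first vowel.
So ganepsi → ganepsori.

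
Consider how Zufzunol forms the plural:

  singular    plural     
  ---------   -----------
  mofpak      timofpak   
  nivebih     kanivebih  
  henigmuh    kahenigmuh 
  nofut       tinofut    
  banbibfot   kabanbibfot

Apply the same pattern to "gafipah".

kagafipah

banbibfot and nofut both end in -t yet inflect differently (kabanbibfot, tinofut), so the final letter is not what conditions the rule; the number of vowels is.
"gafipah" has 3 vowels. The stems with 3 vowels (banbibfot → kabanbibfot, nivebih → kanivebih, henigmuh → kahenigmuh) add the prefix ka-.
The other pattern: stems with 2 vowels add the prefix ti-.
So gafipah → kagafipah.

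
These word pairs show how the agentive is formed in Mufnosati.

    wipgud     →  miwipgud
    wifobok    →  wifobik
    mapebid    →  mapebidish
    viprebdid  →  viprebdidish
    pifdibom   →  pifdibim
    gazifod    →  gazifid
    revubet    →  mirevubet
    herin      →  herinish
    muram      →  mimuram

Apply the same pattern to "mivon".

gazifod and mapebid both end in -d yet inflect differently (gazifid, mapebidish), so the final letter is not what conditions the rule; the last vowel is.
"mivon" has last vowel 'o'. The stems whose last vowel is 'o' (wifobok → wifobik, pifdibom → pifdibim, gazifod → gazifid) change the last vowel to 'i'.
So mivon → mivin.

mivin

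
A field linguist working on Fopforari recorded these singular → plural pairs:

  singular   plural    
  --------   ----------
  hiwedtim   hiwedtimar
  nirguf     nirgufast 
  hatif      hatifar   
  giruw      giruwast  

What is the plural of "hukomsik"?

"hukomsik" has last vowel 'i'. The stems whose last vowel is 'i' (hatif → hatifar, hiwedtim → hiwedtimar) add -ar.
So hukomsik → hukomsikar.

hukomsikar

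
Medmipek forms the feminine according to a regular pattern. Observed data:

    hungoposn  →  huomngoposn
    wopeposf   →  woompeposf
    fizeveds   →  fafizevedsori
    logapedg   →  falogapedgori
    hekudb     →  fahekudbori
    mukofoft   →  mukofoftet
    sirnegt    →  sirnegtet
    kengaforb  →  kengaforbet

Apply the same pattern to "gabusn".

gaombusn

"gabusn" has second-to-last letter 's'. The stems whose second-to-last letter is 's' (hungoposn → huomngoposn, wopeposf → woompeposf) insert -om- after the first vowel.
So gabusn → gaombusn.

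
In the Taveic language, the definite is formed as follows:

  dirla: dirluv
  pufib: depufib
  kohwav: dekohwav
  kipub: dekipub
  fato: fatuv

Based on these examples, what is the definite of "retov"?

kohwav and dirla both have last vowel 'a' yet inflect differently (dekohwav, dirluv), so the last vowel is not what conditions the rule; whether the stem ends in a vowel or a consonant is.
"retov" ends in a consonant. The stems ending in a consonant (pufib → depufib, kipub → dekipub, kohwav → dekohwav) add the prefix de-.
So retov → deretov.

deretov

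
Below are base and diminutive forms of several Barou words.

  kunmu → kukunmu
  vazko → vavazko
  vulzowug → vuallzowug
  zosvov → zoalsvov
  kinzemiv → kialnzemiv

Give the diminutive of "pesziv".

vazko and zosvov both have last vowel 'o' yet inflect differently (vavazko, zoalsvov), so the last vowel is not what conditions the rule; whether the stem ends in a vowel or a consonant is.
"pesziv" ends in a consonant. The stems ending in a consonant (zosvov → zoalsvov, kinzemiv → kialnzemiv, vulzowug → vuallzowug) insert -al- after the first vowel.
So pesziv → pealsziv.

pealsziv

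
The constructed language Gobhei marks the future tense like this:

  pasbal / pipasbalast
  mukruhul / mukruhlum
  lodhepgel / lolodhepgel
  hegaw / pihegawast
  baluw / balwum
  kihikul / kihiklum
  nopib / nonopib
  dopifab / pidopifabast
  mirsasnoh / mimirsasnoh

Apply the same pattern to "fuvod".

baluw and hegaw both end in -w yet inflect differently (balwum, pihegawast), so the final letter is not what conditions the rule; the last vowel is.
"fuvod" has last vowel 'o'. The one such stem in the data (mirsasnoh → mimirsasnoh) repeats the first consonant+vowel as a prefix (as do nopib, lodhepgel), so the same rule applies.
So fuvod → fufuvod.

fufuvod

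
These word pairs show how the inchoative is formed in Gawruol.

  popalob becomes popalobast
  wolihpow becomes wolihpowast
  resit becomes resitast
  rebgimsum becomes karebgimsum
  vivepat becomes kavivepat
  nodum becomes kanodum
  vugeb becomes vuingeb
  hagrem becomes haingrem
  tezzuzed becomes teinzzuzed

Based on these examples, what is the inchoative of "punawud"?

kapunawud

"punawud" has last vowel 'u'. The stems whose last vowel is 'u' (rebgimsum → karebgimsum, nodum → kanodum) add the prefix ka-.
The other patterns: stems whose last vowel is 'i' or 'o' add -ast; stems whose last vowel is 'e' insert -in- after the first vowel.
So punawud → kapunawud.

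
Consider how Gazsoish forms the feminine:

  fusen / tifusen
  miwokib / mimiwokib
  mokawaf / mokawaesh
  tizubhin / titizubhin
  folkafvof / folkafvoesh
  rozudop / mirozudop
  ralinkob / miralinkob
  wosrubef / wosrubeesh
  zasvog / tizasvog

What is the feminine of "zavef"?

rozudop and folkafvof both have last vowel 'o' yet inflect differently (mirozudop, folkafvoesh), so the last vowel is not what conditions the rule; the final letter is.
"zavef" ends in -f. The stems ending in -f (mokawaf → mokawaesh, wosrubef → wosrubeesh, folkafvof → folkafvoesh) drop the final letter and add -esh.
So zavef → zaveesh.

zaveesh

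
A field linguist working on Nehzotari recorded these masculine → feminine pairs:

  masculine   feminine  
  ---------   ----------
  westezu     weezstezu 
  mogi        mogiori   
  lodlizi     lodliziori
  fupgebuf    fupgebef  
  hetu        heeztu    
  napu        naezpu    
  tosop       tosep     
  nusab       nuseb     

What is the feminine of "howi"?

howiori

westezu and fupgebuf both have last vowel 'u' yet inflect differently (weezstezu, fupgebef), so the last vowel is not what conditions the rule; the final letter is.
"howi" ends in -i. The stems ending in -i (mogi → mogiori, lodlizi → lodliziori) add -ori.
The other patterns: stems ending in -u insert -ez- after the first vowel; stems ending in -b, -f or -p change the last vowel to 'e'.
So howi → howiori.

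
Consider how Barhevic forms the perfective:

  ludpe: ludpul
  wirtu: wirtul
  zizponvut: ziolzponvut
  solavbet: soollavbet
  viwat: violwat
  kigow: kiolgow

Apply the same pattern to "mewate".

mewatul

ludpe and solavbet both have last vowel 'e' yet inflect differently (ludpul, soollavbet), so the last vowel is not what conditions the rule; whether the stem ends in a vowel or a consonant is.
"mewate" ends in a vowel. The stems ending in a vowel (ludpe → ludpul, wirtu → wirtul) drop the final letter and add -ul.
So mewate → mewatul.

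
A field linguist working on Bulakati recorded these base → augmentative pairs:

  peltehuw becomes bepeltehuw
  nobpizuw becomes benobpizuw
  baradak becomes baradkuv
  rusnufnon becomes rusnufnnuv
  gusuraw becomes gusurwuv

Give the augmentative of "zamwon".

zamwnuv

peltehuw and gusuraw both end in -w yet inflect differently (bepeltehuw, gusurwuv), so the final letter is not what conditions the rule; the last vowel is.
"zamwon" has last vowel 'o'. The one such stem in the data (rusnufnon → rusnufnnuv) deletes the last vowel and adds -uv (as do baradak, gusuraw), so the same rule applies.
The other pattern: stems whose last vowel is 'u' add the prefix be-.
So zamwon → zamwnuv.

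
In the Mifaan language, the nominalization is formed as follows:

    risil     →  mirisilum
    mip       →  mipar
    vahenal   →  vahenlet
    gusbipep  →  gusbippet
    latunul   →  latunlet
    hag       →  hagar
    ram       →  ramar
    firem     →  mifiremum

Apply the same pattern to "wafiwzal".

wafiwzlet

ram and firem both end in -m yet inflect differently (ramar, mifiremum), so the final letter is not what conditions the rule; the number of vowels is.
"wafiwzal" has 3 vowels. The stems with 3 vowels (vahenal → vahenlet, gusbipep → gusbippet, latunul → latunlet) delete the last vowel and add -et.
The other patterns: stems with 1 vowel add -ar; stems with 2 vowels add mi- … -um around the stem.
So wafiwzal → wafiwzlet.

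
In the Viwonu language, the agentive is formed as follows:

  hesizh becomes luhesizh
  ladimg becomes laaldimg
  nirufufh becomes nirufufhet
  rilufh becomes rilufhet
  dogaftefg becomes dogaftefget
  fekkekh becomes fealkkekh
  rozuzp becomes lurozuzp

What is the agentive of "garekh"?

gaalrekh

"garekh" has second-to-last letter 'k'. The one such stem in the data (fekkekh → fealkkekh) inserts -al- after the first vowel (as does ladimg), so the same rule applies.
So garekh → gaalrekh.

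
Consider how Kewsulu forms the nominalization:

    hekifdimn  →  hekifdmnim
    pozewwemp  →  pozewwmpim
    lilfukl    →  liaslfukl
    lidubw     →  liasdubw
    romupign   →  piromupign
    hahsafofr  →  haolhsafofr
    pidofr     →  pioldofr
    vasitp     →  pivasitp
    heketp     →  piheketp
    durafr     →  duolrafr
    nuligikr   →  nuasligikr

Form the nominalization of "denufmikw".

deasnufmikw

romupign and hekifdimn both end in -n yet inflect differently (piromupign, hekifdmnim), so the final letter is not what conditions the rule; the second-to-last letter is.
"denufmikw" has second-to-last letter 'k'. The stems whose second-to-last letter is 'k' (lilfukl → liaslfukl, nuligikr → nuasligikr) insert -as- after the first vowel.
So denufmikw → deasnufmikw.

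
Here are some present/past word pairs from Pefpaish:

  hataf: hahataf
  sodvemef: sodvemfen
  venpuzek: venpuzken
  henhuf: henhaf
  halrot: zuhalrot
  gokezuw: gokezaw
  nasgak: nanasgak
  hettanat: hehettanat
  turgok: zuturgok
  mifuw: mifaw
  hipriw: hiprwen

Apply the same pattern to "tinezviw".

tinezvwen

venpuzek and nasgak both end in -k yet inflect differently (venpuzken, nanasgak), so the final letter is not what conditions the rule; the last vowel is.
"tinezviw" has last vowel 'i'. The one such stem in the data (hipriw → hiprwen) deletes the last vowel and adds -en (as do venpuzek, sodvemef), so the same rule applies.
So tinezviw → tinezvwen.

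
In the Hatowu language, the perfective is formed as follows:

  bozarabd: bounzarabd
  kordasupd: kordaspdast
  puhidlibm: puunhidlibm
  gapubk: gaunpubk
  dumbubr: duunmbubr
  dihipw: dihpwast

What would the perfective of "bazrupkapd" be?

bozarabd and kordasupd both end in -d yet inflect differently (bounzarabd, kordaspdast), so the final letter is not what conditions the rule; the second-to-last letter is.
"bazrupkapd" has second-to-last letter 'p'. The stems whose second-to-last letter is 'p' (kordasupd → kordaspdast, dihipw → dihpwast) delete the last vowel and add -ast.
The other pattern: stems whose second-to-last letter is 'b' insert -un- after the first vowel.
So bazrupkapd → bazrupkpdast.

bazrupkpdast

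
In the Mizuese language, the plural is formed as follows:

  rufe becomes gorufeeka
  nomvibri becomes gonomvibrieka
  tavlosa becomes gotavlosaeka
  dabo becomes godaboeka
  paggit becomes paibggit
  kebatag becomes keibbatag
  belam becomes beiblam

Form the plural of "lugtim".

luibgtim

kebatag and tavlosa both have last vowel 'a' yet inflect differently (keibbatag, gotavlosaeka), so the last vowel is not what conditions the rule; whether the stem ends in a vowel or a consonant is.
"lugtim" ends in a consonant. The stems ending in a consonant (paggit → paibggit, kebatag → keibbatag, belam → beiblam) insert -ib- after the first vowel.
The other pattern: stems ending in a vowel add go- … -eka around the stem.
So lugtim → luibgtim.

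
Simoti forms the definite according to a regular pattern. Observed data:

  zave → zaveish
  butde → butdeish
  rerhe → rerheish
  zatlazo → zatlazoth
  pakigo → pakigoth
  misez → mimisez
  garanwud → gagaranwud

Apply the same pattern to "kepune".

zave and misez both have last vowel 'e' yet inflect differently (zaveish, mimisez), so the last vowel is not what conditions the rule; the final letter is.
"kepune" ends in -e. The stems ending in -e (zave → zaveish, butde → butdeish, rerhe → rerheish) add -ish.
The other patterns: stems ending in -o drop the final letter and add -oth; stems ending in -d or -z repeat the first consonant+vowel as a prefix.
So kepune → kepuneish.

kepuneish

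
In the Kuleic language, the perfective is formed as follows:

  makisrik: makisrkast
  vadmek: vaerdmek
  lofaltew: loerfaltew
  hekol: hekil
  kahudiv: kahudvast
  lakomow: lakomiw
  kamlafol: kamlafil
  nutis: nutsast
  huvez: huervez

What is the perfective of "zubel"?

zuerbel

vadmek and makisrik both end in -k yet inflect differently (vaerdmek, makisrkast), so the final letter is not what conditions the rule; the last vowel is.
"zubel" has last vowel 'e'. The stems whose last vowel is 'e' (huvez → huervez, vadmek → vaerdmek, lofaltew → loerfaltew) insert -er- after the first vowel.
The other patterns: stems whose last vowel is 'i' delete the last vowel and add -ast; stems whose last vowel is 'o' change the last vowel to 'i'.
So zubel → zuerbel.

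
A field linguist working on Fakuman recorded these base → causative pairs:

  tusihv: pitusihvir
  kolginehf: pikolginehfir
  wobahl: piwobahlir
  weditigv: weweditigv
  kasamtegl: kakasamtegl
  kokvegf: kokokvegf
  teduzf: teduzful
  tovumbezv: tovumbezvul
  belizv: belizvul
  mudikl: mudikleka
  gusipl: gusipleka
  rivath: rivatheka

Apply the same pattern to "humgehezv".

tusihv and weditigv both end in -v yet inflect differently (pitusihvir, weweditigv), so the final letter is not what conditions the rule; the second-to-last letter is.
"humgehezv" has second-to-last letter 'z'. The stems whose second-to-last letter is 'z' (teduzf → teduzful, tovumbezv → tovumbezvul, belizv → belizvul) add -ul.
So humgehezv → humgehezvul.

humgehezvul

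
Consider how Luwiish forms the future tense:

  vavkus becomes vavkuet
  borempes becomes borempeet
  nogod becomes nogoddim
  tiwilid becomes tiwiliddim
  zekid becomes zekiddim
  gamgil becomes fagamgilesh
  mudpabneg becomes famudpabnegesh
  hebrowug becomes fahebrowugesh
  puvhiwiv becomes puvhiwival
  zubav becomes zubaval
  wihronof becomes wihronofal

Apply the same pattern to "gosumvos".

tiwilid and gamgil both have last vowel 'i' yet inflect differently (tiwiliddim, fagamgilesh), so the last vowel is not what conditions the rule; the final letter is.
"gosumvos" ends in -s. The stems ending in -s (vavkus → vavkuet, borempes → borempeet) drop the final letter and add -et.
So gosumvos → gosumvoet.

gosumvoet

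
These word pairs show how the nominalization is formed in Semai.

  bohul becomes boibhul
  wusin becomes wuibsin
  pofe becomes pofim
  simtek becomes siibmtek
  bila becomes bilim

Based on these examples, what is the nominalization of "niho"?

nihim

pofe and simtek both have last vowel 'e' yet inflect differently (pofim, siibmtek), so the last vowel is not what conditions the rule; whether the stem ends in a vowel or a consonant is.
"niho" ends in a vowel. The stems ending in a vowel (pofe → pofim, bila → bilim) drop the final letter and add -im.
So niho → nihim.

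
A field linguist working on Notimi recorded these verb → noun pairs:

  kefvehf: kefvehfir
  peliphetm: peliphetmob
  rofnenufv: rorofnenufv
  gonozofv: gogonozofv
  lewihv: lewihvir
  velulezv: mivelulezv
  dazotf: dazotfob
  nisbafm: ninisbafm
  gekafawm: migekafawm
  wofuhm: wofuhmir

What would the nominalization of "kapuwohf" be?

peliphetm and wofuhm both end in -m yet inflect differently (peliphetmob, wofuhmir), so the final letter is not what conditions the rule; the second-to-last letter is.
"kapuwohf" has second-to-last letter 'h'. The stems whose second-to-last letter is 'h' (lewihv → lewihvir, wofuhm → wofuhmir, kefvehf → kefvehfir) add -ir.
The other patterns: stems whose second-to-last letter is 't' add -ob; stems whose second-to-last letter is 'f' repeat the first consonant+vowel as a prefix; stems whose second-to-last letter is 'w' or 'z' add the prefix mi-.
So kapuwohf → kapuwohfir.

kapuwohfir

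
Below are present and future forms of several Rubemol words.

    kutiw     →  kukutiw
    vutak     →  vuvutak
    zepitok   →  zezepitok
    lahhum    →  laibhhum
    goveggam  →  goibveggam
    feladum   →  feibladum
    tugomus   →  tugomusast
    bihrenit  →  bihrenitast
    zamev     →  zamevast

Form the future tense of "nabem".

naibbem

"nabem" ends in -m. The stems ending in -m (lahhum → laibhhum, goveggam → goibveggam, feladum → feibladum) insert -ib- after the first vowel.
The other patterns: stems ending in -k or -w repeat the first consonant+vowel as a prefix; stems ending in -s, -t or -v add -ast.
So nabem → naibbem.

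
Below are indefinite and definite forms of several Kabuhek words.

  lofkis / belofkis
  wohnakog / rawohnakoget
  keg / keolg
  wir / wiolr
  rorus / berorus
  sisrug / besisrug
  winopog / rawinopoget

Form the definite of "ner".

"ner" has 1 vowel. The stems with 1 vowel (wir → wiolr, keg → keolg) insert -ol- after the first vowel.
So ner → neolr.

neolr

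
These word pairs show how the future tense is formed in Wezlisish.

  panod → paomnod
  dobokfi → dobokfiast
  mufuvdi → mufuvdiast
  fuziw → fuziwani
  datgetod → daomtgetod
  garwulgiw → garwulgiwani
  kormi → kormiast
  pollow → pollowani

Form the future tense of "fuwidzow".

fuwidzowani

panod and pollow both have last vowel 'o' yet inflect differently (paomnod, pollowani), so the last vowel is not what conditions the rule; the final letter is.
"fuwidzow" ends in -w. The stems ending in -w (pollow → pollowani, garwulgiw → garwulgiwani, fuziw → fuziwani) add -ani.
So fuwidzow → fuwidzowani.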